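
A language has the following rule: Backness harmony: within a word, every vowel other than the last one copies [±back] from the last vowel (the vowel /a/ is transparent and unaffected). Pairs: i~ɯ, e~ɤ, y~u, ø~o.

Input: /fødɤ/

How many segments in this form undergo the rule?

1

/ø/ harmonizes with /ɤ/ ([+back]) → [o]
1 segment changes.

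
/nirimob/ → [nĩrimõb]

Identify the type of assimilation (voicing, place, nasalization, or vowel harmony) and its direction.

nasalization, progressive

/i/→[ĩ] /o/→[õ].
Each target copies a feature from the preceding segment, so the direction is progressive.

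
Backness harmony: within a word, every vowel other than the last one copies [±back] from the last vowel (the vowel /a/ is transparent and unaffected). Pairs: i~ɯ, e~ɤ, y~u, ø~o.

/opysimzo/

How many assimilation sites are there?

/y/ harmonizes with /o/ ([+back]) → [u]
/i/ harmonizes with /o/ ([+back]) → [ɯ]
2 segments change.

2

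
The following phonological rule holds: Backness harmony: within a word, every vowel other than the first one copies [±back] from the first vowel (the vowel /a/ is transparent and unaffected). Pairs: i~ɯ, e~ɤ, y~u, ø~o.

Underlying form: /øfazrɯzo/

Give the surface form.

/ɯ/ harmonizes with /ø/ ([-back]) → [i]
/o/ harmonizes with /ø/ ([-back]) → [ø]

[øfazrizø]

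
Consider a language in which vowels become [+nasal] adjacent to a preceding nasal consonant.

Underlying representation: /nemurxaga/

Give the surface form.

/e/ after nasal /n/ → [ẽ]
/u/ after nasal /m/ → [ũ]

[nẽmũrxaga]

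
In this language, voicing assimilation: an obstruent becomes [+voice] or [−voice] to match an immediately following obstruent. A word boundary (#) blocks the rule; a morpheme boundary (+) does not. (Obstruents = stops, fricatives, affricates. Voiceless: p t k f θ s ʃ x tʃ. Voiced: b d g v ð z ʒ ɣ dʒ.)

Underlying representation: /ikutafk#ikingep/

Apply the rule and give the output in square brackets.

no segment meets the rule's conditions; no change.

[ikutafk#ikingep]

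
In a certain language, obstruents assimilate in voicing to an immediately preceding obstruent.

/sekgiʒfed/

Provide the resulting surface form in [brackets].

/g/ after /k/ (voiceless) → [k]
/f/ after /ʒ/ (voiced) → [v]

[sekkiʒved]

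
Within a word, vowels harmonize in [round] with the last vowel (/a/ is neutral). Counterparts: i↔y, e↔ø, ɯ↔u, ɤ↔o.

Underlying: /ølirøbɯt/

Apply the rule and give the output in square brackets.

/ø/ harmonizes with /ɯ/ ([-round]) → [e]
/ø/ harmonizes with /ɯ/ ([-round]) → [e]

[elirebɯt]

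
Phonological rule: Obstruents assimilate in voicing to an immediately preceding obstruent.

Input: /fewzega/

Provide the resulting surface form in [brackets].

no segment meets the rule's conditions; no change.

[fewzega]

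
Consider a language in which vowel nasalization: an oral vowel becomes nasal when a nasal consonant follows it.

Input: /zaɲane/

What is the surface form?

/a/ before nasal /ɲ/ → [ã]
/a/ before nasal /n/ → [ã]

[zãɲãne]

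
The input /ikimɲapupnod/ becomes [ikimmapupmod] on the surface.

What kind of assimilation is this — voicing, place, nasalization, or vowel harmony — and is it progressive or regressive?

/ɲ/→[m] /n/→[m].
Each target copies a feature from the preceding segment, so the direction is progressive.

place assimilation, progressive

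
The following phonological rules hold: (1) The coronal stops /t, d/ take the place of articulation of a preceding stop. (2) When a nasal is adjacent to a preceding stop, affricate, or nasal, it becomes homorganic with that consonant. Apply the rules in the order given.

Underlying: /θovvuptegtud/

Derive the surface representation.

[θovvuppegkud]

Rule 1: /t/ after /p/ (labial) → [p]
Rule 1: /t/ after /g/ (velar) → [k]
After rule 1: θovvuppegkud
Rule 2: no segment meets the rule's conditions; no change.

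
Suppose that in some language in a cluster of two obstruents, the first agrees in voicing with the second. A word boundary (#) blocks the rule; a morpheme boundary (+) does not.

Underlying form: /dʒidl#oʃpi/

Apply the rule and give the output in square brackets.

no segment meets the rule's conditions; no change.

[dʒidl#oʃpi]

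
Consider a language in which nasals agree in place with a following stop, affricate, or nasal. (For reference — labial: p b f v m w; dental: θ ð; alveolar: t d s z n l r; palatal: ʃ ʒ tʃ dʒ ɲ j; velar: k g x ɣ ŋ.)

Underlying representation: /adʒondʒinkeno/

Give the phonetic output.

/n/ before /dʒ/ (palatal) → [ɲ]
/n/ before /k/ (velar) → [ŋ]

[adʒoɲdʒiŋkeno]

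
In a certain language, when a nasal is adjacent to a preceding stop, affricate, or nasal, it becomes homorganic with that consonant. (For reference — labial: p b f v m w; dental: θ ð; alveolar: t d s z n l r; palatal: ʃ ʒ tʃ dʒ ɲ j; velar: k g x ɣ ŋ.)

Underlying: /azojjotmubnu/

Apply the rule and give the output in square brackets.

/m/ after /t/ (alveolar) → [n]
/n/ after /b/ (labial) → [m]

[azojjotnubmu]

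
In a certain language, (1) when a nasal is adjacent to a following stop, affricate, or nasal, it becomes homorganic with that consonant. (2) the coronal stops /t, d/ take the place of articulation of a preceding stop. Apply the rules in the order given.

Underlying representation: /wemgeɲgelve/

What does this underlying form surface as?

Rule 1: /m/ before /g/ (velar) → [ŋ]
Rule 1: /ɲ/ before /g/ (velar) → [ŋ]
After rule 1: weŋgeŋgelve
Rule 2: no segment meets the rule's conditions; no change.

[weŋgeŋgelve]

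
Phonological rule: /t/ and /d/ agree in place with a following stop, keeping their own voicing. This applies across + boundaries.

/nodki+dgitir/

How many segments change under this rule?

/d/ before /k/ (velar) → [g]
/d/ before /g/ (velar) → [g]
2 segments change.

2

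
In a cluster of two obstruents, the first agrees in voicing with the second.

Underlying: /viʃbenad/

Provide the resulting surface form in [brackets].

[viʒbenad]

/ʃ/ before /b/ (voiced) → [ʒ]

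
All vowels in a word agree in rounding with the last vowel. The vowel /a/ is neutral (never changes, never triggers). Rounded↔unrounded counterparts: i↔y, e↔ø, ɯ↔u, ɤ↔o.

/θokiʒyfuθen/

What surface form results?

[θɤkiʒifɯθen]

/o/ harmonizes with /e/ ([-round]) → [ɤ]
/y/ harmonizes with /e/ ([-round]) → [i]
/u/ harmonizes with /e/ ([-round]) → [ɯ]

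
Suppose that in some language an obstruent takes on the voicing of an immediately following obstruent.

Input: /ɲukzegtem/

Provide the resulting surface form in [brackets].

[ɲugzektem]

/k/ before /z/ (voiced) → [g]
/g/ before /t/ (voiceless) → [k]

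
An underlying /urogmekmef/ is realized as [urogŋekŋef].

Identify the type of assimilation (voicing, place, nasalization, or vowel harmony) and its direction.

/m/→[ŋ] /m/→[ŋ].
Each target copies a feature from the preceding segment, so the direction is progressive.

place assimilation, progressive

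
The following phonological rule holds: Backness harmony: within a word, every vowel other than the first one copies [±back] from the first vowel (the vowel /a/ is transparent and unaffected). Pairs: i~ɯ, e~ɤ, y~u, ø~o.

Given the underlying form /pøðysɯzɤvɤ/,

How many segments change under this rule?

3

/ɯ/ harmonizes with /ø/ ([-back]) → [i]
/ɤ/ harmonizes with /ø/ ([-back]) → [e]
/ɤ/ harmonizes with /ø/ ([-back]) → [e]
3 segments change.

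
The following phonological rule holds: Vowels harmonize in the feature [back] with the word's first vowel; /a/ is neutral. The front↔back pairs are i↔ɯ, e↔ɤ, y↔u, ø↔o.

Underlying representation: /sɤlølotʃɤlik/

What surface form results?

[sɤlolotʃɤlɯk]

/ø/ harmonizes with /ɤ/ ([+back]) → [o]
/i/ harmonizes with /ɤ/ ([+back]) → [ɯ]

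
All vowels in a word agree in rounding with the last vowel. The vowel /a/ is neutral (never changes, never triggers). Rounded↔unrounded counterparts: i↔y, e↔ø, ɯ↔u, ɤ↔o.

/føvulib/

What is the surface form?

/ø/ harmonizes with /i/ ([-round]) → [e]
/u/ harmonizes with /i/ ([-round]) → [ɯ]

[fevɯlib]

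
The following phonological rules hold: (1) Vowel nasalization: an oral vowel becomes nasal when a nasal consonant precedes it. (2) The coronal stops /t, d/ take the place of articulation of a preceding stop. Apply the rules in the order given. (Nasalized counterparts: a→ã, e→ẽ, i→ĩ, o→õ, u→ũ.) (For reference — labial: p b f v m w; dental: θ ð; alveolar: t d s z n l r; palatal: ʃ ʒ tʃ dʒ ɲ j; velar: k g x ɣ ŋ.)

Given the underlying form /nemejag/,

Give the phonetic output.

Rule 1: /e/ after nasal /n/ → [ẽ]
Rule 1: /e/ after nasal /m/ → [ẽ]
After rule 1: nẽmẽjag
Rule 2: no segment meets the rule's conditions; no change.

[nẽmẽjag]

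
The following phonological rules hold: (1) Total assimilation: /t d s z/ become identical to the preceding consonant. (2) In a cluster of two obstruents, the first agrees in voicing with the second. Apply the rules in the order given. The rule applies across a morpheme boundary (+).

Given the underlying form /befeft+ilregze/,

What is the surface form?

[befeff+ilregge]

Rule 1: /t/ after /f/ → [f] (total assimilation)
Rule 1: /z/ after /g/ → [g] (total assimilation)
After rule 1: befeff+ilregge
Rule 2: no segment meets the rule's conditions; no change.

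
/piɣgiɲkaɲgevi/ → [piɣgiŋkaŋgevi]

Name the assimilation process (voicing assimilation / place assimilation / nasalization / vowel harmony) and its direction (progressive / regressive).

/ɲ/→[ŋ] /ɲ/→[ŋ].
Each target copies a feature from the following segment, so the direction is regressive.

place assimilation, regressive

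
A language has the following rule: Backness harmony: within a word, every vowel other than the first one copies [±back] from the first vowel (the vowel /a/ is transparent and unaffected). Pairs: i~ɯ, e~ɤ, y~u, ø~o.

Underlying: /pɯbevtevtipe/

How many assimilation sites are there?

/e/ harmonizes with /ɯ/ ([+back]) → [ɤ]
/e/ harmonizes with /ɯ/ ([+back]) → [ɤ]
/i/ harmonizes with /ɯ/ ([+back]) → [ɯ]
/e/ harmonizes with /ɯ/ ([+back]) → [ɤ]
4 segments change.

4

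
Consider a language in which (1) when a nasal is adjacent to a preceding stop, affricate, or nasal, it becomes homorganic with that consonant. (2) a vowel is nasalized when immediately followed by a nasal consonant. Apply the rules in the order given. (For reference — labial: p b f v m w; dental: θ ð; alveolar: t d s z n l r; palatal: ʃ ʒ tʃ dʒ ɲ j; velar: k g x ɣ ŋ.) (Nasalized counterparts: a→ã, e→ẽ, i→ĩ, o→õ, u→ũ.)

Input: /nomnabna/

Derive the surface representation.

Rule 1: /n/ after /m/ (labial) → [m]
Rule 1: /n/ after /b/ (labial) → [m]
After rule 1: nommabma
Rule 2: /o/ before nasal /m/ → [õ]

[nõmmabma]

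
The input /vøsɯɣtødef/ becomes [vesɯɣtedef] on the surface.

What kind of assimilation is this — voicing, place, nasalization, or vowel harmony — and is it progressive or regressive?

/ø/→[e] /ø/→[e].
Vowels agree with the last vowel, so the harmony is regressive.

vowel harmony, regressive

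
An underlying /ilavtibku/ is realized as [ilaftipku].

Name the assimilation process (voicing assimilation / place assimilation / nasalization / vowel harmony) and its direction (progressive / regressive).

voicing assimilation, regressive

/v/→[f] /b/→[p].
Each target copies a feature from the following segment, so the direction is regressive.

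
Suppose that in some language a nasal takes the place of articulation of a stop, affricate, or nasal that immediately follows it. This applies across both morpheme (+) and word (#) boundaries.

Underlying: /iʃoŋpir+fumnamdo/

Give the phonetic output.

[iʃompir+funnando]

/ŋ/ before /p/ (labial) → [m]
/m/ before /n/ (alveolar) → [n]
/m/ before /d/ (alveolar) → [n]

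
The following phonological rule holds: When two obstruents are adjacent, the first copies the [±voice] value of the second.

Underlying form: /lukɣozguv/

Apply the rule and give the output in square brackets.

/k/ before /ɣ/ (voiced) → [g]

[lugɣozguv]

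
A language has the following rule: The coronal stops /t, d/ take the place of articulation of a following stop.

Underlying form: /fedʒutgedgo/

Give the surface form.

[fedʒukgeggo]

/t/ before /g/ (velar) → [k]
/d/ before /g/ (velar) → [g]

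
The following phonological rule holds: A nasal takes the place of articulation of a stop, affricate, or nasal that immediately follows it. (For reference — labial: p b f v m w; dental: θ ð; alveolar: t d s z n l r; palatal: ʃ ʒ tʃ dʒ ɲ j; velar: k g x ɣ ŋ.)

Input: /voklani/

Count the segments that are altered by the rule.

No segment meets the rule's conditions.

0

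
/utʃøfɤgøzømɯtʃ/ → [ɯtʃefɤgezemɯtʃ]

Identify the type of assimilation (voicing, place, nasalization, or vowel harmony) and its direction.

/u/→[ɯ] /ø/→[e] /ø/→[e] /ø/→[e].
Vowels agree with the last vowel, so the harmony is regressive.

vowel harmony, regressive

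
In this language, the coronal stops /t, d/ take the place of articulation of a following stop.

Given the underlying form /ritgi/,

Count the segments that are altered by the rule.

1

/t/ before /g/ (velar) → [k]
1 segment changes.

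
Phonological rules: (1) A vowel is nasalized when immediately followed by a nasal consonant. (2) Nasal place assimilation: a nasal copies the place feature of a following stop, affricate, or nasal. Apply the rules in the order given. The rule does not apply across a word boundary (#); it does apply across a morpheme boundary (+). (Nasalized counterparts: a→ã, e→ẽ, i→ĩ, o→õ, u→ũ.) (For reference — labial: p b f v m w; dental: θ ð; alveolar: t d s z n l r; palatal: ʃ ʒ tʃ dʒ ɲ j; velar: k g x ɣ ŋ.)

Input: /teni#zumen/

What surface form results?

Rule 1: /e/ before nasal /n/ → [ẽ]
Rule 1: /u/ before nasal /m/ → [ũ]
Rule 1: /e/ before nasal /n/ → [ẽ]
After rule 1: tẽni#zũmẽn
Rule 2: no segment meets the rule's conditions; no change.

[tẽni#zũmẽn]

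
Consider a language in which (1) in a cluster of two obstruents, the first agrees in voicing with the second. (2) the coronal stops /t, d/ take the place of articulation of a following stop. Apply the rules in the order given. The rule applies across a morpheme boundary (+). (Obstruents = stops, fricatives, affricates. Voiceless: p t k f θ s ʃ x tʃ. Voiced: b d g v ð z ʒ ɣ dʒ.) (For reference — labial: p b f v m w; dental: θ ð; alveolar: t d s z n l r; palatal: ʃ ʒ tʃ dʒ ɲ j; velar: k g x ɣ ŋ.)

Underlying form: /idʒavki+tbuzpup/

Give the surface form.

Rule 1: /v/ before /k/ (voiceless) → [f]
Rule 1: /t/ before /b/ (voiced) → [d]
Rule 1: /z/ before /p/ (voiceless) → [s]
After rule 1: idʒafki+dbuspup
Rule 2: /d/ before /b/ (labial) → [b]

[idʒafki+bbuspup]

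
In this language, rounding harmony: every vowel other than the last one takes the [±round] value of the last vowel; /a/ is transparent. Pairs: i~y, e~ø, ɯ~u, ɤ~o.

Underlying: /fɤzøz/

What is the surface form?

/ɤ/ harmonizes with /ø/ ([+round]) → [o]

[fozøz]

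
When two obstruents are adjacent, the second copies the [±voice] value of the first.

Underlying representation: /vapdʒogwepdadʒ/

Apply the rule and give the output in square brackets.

[vaptʃogweptadʒ]

/dʒ/ after /p/ (voiceless) → [tʃ]
/d/ after /p/ (voiceless) → [t]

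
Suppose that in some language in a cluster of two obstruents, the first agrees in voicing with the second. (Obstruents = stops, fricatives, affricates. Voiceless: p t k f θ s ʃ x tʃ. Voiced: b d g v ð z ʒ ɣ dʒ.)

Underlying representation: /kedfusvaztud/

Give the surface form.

/d/ before /f/ (voiceless) → [t]
/s/ before /v/ (voiced) → [z]
/z/ before /t/ (voiceless) → [s]

[ketfuzvastud]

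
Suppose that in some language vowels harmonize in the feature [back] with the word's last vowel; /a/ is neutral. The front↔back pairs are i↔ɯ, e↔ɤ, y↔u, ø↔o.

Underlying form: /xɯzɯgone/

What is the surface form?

/ɯ/ harmonizes with /e/ ([-back]) → [i]
/ɯ/ harmonizes with /e/ ([-back]) → [i]
/o/ harmonizes with /e/ ([-back]) → [ø]

[xizigøne]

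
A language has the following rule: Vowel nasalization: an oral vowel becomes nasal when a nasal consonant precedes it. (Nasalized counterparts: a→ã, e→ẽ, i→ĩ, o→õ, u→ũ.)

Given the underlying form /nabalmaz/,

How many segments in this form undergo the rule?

/a/ after nasal /n/ → [ã]
/a/ after nasal /m/ → [ã]
2 segments change.

2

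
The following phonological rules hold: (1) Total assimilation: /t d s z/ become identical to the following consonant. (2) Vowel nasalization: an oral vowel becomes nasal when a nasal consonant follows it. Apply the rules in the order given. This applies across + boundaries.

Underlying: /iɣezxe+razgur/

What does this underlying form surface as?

[iɣexxe+raggur]

Rule 1: /z/ before /x/ → [x] (total assimilation)
Rule 1: /z/ before /g/ → [g] (total assimilation)
After rule 1: iɣexxe+raggur
Rule 2: no segment meets the rule's conditions; no change.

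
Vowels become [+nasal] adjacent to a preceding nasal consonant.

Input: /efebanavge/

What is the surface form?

/a/ after nasal /n/ → [ã]

[efebanãvge]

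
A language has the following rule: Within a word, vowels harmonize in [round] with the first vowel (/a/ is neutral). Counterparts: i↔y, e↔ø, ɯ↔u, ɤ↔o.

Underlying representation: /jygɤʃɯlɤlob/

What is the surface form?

/ɤ/ harmonizes with /y/ ([+round]) → [o]
/ɯ/ harmonizes with /y/ ([+round]) → [u]
/ɤ/ harmonizes with /y/ ([+round]) → [o]

[jygoʃulolob]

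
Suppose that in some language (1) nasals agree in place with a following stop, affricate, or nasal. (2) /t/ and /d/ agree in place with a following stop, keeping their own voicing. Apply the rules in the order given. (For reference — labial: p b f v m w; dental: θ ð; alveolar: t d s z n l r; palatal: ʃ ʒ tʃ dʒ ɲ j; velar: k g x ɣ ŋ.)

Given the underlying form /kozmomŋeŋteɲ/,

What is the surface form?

Rule 1: /m/ before /ŋ/ (velar) → [ŋ]
Rule 1: /ŋ/ before /t/ (alveolar) → [n]
After rule 1: kozmoŋŋenteɲ
Rule 2: no segment meets the rule's conditions; no change.

[kozmoŋŋenteɲ]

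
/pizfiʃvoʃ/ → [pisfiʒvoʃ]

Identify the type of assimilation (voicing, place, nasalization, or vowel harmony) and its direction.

/z/→[s] /ʃ/→[ʒ].
Each target copies a feature from the following segment, so the direction is regressive.

voicing assimilation, regressive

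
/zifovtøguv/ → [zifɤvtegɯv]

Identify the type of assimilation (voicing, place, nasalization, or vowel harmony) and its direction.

/o/→[ɤ] /ø/→[e] /u/→[ɯ].
Vowels agree with the first vowel, so the harmony is progressive.

vowel harmony, progressive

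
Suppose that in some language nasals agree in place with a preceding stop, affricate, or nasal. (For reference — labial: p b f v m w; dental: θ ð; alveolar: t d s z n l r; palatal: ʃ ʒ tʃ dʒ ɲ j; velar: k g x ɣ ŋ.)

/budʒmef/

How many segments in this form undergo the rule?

1

/m/ after /dʒ/ (palatal) → [ɲ]
1 segment changes.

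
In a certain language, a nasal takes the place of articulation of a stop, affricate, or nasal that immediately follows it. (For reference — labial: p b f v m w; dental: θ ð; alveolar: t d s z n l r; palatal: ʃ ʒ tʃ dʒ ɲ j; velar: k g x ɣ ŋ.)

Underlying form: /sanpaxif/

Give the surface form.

[sampaxif]

/n/ before /p/ (labial) → [m]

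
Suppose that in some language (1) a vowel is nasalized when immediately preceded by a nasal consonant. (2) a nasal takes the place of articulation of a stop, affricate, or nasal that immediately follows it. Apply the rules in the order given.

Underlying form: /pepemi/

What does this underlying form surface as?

[pepemĩ]

Rule 1: /i/ after nasal /m/ → [ĩ]
After rule 1: pepemĩ
Rule 2: no segment meets the rule's conditions; no change.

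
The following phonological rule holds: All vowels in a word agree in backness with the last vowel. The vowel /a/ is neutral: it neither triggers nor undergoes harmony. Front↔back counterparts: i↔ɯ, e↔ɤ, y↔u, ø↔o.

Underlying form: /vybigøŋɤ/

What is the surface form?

/y/ harmonizes with /ɤ/ ([+back]) → [u]
/i/ harmonizes with /ɤ/ ([+back]) → [ɯ]
/ø/ harmonizes with /ɤ/ ([+back]) → [o]

[vubɯgoŋɤ]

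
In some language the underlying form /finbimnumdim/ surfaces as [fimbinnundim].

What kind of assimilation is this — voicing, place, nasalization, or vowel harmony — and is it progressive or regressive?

place assimilation, regressive

/n/→[m] /m/→[n] /m/→[n].
Each target copies a feature from the following segment, so the direction is regressive.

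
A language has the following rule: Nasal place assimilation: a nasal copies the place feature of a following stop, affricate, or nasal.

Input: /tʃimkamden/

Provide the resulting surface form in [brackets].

/m/ before /k/ (velar) → [ŋ]
/m/ before /d/ (alveolar) → [n]

[tʃiŋkanden]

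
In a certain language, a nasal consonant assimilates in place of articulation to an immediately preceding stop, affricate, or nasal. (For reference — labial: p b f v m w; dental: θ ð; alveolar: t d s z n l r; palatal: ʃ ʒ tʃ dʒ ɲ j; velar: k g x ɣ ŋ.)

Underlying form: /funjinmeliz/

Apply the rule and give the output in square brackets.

/m/ after /n/ (alveolar) → [n]

[funjinneliz]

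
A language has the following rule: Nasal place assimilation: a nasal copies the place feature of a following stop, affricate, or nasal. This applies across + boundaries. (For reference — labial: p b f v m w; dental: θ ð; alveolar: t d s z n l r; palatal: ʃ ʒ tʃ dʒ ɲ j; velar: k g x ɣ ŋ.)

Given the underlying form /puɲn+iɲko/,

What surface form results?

/ɲ/ before /n/ (alveolar) → [n]
/ɲ/ before /k/ (velar) → [ŋ]

[punn+iŋko]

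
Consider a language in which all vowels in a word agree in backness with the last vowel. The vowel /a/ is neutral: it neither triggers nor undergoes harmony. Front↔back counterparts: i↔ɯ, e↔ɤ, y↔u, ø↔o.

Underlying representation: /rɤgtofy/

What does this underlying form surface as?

[regtøfy]

/ɤ/ harmonizes with /y/ ([-back]) → [e]
/o/ harmonizes with /y/ ([-back]) → [ø]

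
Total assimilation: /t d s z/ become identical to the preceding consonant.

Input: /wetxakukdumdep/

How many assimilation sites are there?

2

/d/ after /k/ → [k] (total assimilation)
/d/ after /m/ → [m] (total assimilation)
2 segments change.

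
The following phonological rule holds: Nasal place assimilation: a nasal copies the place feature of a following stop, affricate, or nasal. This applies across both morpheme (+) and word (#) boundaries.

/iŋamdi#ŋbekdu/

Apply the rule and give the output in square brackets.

[iŋandi#mbekdu]

/m/ before /d/ (alveolar) → [n]
/ŋ/ before /b/ (labial) → [m]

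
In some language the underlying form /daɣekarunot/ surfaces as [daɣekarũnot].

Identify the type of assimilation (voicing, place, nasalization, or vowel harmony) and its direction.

/u/→[ũ].
Each target copies a feature from the following segment, so the direction is regressive.

nasalization, regressive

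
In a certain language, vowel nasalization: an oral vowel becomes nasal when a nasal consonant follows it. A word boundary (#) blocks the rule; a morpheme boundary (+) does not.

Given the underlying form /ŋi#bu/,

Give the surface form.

no segment meets the rule's conditions; no change.

[ŋi#bu]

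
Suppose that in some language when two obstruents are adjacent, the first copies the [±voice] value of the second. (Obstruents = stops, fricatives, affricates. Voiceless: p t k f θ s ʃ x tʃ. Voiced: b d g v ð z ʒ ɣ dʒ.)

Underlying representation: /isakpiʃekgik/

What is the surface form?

/k/ before /g/ (voiced) → [g]

[isakpiʃeggik]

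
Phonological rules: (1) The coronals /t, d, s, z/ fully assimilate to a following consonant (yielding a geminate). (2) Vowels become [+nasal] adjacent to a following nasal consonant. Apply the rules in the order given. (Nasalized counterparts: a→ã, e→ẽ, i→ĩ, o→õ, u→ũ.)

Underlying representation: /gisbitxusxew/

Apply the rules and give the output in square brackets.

Rule 1: /s/ before /b/ → [b] (total assimilation)
Rule 1: /t/ before /x/ → [x] (total assimilation)
Rule 1: /s/ before /x/ → [x] (total assimilation)
After rule 1: gibbixxuxxew
Rule 2: no segment meets the rule's conditions; no change.

[gibbixxuxxew]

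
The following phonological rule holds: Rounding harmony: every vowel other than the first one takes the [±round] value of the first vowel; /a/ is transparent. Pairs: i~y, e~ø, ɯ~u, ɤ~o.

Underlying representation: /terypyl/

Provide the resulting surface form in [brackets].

[teripil]

/y/ harmonizes with /e/ ([-round]) → [i]
/y/ harmonizes with /e/ ([-round]) → [i]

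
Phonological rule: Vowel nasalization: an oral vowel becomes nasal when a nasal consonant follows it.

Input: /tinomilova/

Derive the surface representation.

[tĩnõmilova]

/i/ before nasal /n/ → [ĩ]
/o/ before nasal /m/ → [õ]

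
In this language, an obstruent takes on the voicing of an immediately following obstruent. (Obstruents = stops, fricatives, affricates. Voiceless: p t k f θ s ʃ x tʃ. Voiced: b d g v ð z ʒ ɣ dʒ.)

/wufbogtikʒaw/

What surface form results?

/f/ before /b/ (voiced) → [v]
/g/ before /t/ (voiceless) → [k]
/k/ before /ʒ/ (voiced) → [g]

[wuvboktigʒaw]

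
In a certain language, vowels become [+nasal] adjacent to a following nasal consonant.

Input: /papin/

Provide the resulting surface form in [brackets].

/i/ before nasal /n/ → [ĩ]

[papĩn]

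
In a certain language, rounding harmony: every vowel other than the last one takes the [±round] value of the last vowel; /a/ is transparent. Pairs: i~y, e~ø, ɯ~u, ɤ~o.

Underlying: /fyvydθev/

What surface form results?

[fividθev]

/y/ harmonizes with /e/ ([-round]) → [i]
/y/ harmonizes with /e/ ([-round]) → [i]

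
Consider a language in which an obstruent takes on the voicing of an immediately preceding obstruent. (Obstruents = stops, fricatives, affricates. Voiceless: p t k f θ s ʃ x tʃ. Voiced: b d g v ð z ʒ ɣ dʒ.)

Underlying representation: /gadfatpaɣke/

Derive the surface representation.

/f/ after /d/ (voiced) → [v]
/k/ after /ɣ/ (voiced) → [g]

[gadvatpaɣge]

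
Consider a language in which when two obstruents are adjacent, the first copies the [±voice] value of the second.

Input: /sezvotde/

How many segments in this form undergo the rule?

/t/ before /d/ (voiced) → [d]
1 segment changes.

1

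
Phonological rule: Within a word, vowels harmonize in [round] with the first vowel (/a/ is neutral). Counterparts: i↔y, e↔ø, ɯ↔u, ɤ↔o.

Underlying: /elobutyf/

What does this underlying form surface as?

[elɤbɯtif]

/o/ harmonizes with /e/ ([-round]) → [ɤ]
/u/ harmonizes with /e/ ([-round]) → [ɯ]
/y/ harmonizes with /e/ ([-round]) → [i]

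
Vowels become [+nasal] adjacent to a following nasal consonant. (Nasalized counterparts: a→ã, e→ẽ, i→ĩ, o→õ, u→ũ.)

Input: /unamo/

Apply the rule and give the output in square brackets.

[ũnãmo]

/u/ before nasal /n/ → [ũ]
/a/ before nasal /m/ → [ã]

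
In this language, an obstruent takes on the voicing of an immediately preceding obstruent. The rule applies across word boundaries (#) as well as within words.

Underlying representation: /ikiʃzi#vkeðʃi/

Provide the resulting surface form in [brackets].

/z/ after /ʃ/ (voiceless) → [s]
/k/ after /v/ (voiced) → [g]
/ʃ/ after /ð/ (voiced) → [ʒ]

[ikiʃsi#vgeðʒi]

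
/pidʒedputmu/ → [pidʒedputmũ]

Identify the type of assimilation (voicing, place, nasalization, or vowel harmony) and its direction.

/u/→[ũ].
Each target copies a feature from the preceding segment, so the direction is progressive.

nasalization, progressive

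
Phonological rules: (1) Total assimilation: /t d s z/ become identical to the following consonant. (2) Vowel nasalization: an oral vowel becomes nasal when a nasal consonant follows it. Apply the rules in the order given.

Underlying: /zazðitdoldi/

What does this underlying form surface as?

Rule 1: /z/ before /ð/ → [ð] (total assimilation)
Rule 1: /t/ before /d/ → [d] (total assimilation)
After rule 1: zaððiddoldi
Rule 2: no segment meets the rule's conditions; no change.

[zaððiddoldi]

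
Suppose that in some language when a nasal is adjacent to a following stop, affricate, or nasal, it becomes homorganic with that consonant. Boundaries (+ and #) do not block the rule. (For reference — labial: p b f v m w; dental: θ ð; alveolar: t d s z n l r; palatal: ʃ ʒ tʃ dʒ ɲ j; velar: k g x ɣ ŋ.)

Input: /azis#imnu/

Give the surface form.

/m/ before /n/ (alveolar) → [n]

[azis#innu]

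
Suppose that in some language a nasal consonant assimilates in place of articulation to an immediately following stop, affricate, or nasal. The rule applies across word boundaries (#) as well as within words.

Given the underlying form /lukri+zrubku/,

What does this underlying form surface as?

[lukri+zrubku]

no segment meets the rule's conditions; no change.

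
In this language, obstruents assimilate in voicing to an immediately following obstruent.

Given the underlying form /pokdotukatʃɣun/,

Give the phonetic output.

[pogdotukadʒɣun]

/k/ before /d/ (voiced) → [g]
/tʃ/ before /ɣ/ (voiced) → [dʒ]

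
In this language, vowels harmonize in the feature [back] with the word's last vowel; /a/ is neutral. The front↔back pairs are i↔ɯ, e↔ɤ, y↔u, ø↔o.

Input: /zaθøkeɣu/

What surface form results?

/ø/ harmonizes with /u/ ([+back]) → [o]
/e/ harmonizes with /u/ ([+back]) → [ɤ]

[zaθokɤɣu]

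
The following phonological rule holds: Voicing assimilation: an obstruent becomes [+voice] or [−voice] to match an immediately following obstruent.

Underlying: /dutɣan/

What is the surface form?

[dudɣan]

/t/ before /ɣ/ (voiced) → [d]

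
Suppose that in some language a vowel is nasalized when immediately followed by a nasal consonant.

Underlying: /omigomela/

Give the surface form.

/o/ before nasal /m/ → [õ]
/o/ before nasal /m/ → [õ]

[õmigõmela]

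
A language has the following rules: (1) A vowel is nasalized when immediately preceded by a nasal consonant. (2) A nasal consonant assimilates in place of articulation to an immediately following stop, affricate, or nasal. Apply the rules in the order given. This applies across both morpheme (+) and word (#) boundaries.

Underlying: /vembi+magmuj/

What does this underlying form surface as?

[vembi+mãgmũj]

Rule 1: /a/ after nasal /m/ → [ã]
Rule 1: /u/ after nasal /m/ → [ũ]
After rule 1: vembi+mãgmũj
Rule 2: no segment meets the rule's conditions; no change.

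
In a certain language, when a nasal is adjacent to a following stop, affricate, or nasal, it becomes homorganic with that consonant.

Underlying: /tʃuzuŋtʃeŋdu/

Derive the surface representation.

[tʃuzuɲtʃendu]

/ŋ/ before /tʃ/ (palatal) → [ɲ]
/ŋ/ before /d/ (alveolar) → [n]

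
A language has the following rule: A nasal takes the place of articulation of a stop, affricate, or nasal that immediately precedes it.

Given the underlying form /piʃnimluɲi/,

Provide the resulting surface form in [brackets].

no segment meets the rule's conditions; no change.

[piʃnimluɲi]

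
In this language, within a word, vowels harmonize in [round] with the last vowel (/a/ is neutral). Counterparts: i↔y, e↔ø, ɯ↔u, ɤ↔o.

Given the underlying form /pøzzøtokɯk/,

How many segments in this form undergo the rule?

/ø/ harmonizes with /ɯ/ ([-round]) → [e]
/ø/ harmonizes with /ɯ/ ([-round]) → [e]
/o/ harmonizes with /ɯ/ ([-round]) → [ɤ]
3 segments change.

3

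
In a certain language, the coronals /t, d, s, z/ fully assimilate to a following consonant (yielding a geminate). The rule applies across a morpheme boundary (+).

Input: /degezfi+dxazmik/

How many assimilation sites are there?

/z/ before /f/ → [f] (total assimilation)
/d/ before /x/ → [x] (total assimilation)
/z/ before /m/ → [m] (total assimilation)
3 segments change.

3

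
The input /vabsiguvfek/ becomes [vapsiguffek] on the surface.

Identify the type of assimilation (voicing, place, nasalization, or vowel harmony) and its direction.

/b/→[p] /v/→[f].
Each target copies a feature from the following segment, so the direction is regressive.

voicing assimilation, regressive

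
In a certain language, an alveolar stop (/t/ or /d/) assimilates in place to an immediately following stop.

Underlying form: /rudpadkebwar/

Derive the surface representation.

/d/ before /p/ (labial) → [b]
/d/ before /k/ (velar) → [g]

[rubpagkebwar]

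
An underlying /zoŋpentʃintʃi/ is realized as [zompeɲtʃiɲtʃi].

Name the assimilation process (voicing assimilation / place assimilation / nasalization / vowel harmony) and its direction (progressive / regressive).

/ŋ/→[m] /n/→[ɲ] /n/→[ɲ].
Each target copies a feature from the following segment, so the direction is regressive.

place assimilation, regressive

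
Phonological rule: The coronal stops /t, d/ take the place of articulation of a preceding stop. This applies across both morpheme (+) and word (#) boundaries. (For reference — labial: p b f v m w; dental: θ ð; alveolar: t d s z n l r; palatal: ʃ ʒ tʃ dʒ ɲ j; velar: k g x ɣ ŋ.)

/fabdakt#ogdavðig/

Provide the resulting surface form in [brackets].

[fabbakk#oggavðig]

/d/ after /b/ (labial) → [b]
/t/ after /k/ (velar) → [k]
/d/ after /g/ (velar) → [g]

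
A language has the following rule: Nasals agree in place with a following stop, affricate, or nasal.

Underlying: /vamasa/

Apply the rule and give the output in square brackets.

[vamasa]

no segment meets the rule's conditions; no change.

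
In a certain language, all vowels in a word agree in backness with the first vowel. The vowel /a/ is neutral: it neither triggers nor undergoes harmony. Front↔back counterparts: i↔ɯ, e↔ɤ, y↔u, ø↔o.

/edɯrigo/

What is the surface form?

[edirigø]

/ɯ/ harmonizes with /e/ ([-back]) → [i]
/o/ harmonizes with /e/ ([-back]) → [ø]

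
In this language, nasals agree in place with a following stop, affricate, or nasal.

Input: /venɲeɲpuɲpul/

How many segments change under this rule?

/n/ before /ɲ/ (palatal) → [ɲ]
/ɲ/ before /p/ (labial) → [m]
/ɲ/ before /p/ (labial) → [m]
3 segments change.

3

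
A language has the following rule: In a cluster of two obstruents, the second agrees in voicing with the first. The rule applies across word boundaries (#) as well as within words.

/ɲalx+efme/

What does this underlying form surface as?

[ɲalx+efme]

no segment meets the rule's conditions; no change.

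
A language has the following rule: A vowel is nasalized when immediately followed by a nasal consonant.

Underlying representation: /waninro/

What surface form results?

/a/ before nasal /n/ → [ã]
/i/ before nasal /n/ → [ĩ]

[wãnĩnro]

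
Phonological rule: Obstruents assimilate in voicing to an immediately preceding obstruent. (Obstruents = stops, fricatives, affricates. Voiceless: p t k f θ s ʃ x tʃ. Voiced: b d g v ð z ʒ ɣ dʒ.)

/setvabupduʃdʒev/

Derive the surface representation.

[setfabuptuʃtʃev]

/v/ after /t/ (voiceless) → [f]
/d/ after /p/ (voiceless) → [t]
/dʒ/ after /ʃ/ (voiceless) → [tʃ]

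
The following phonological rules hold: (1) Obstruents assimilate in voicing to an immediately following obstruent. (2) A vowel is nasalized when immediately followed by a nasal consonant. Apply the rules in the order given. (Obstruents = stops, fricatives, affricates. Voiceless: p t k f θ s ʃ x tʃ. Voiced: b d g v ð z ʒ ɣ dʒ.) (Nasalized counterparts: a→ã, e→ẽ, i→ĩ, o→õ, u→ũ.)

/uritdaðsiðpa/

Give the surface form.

Rule 1: /t/ before /d/ (voiced) → [d]
Rule 1: /ð/ before /s/ (voiceless) → [θ]
Rule 1: /ð/ before /p/ (voiceless) → [θ]
After rule 1: uriddaθsiθpa
Rule 2: no segment meets the rule's conditions; no change.

[uriddaθsiθpa]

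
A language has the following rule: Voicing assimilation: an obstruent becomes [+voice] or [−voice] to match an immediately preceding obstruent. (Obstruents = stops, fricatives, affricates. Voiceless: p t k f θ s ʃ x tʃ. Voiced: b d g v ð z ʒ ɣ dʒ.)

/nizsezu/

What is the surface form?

[nizzezu]

/s/ after /z/ (voiced) → [z]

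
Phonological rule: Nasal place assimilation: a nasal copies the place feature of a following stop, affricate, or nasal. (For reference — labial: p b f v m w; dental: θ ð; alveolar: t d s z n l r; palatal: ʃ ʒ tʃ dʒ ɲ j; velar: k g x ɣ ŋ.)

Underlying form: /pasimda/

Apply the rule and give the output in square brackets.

/m/ before /d/ (alveolar) → [n]

[pasinda]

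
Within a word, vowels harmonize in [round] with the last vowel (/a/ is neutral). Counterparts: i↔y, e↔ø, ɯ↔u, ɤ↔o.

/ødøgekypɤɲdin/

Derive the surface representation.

[edegekipɤɲdin]

/ø/ harmonizes with /i/ ([-round]) → [e]
/ø/ harmonizes with /i/ ([-round]) → [e]
/y/ harmonizes with /i/ ([-round]) → [i]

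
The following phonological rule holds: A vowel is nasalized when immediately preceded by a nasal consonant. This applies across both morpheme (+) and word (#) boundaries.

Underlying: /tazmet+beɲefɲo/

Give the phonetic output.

[tazmẽt+beɲẽfɲõ]

/e/ after nasal /m/ → [ẽ]
/e/ after nasal /ɲ/ → [ẽ]
/o/ after nasal /ɲ/ → [õ]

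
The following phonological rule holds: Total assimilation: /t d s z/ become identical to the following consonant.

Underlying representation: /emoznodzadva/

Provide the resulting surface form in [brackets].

[emonnozzavva]

/z/ before /n/ → [n] (total assimilation)
/d/ before /z/ → [z] (total assimilation)
/d/ before /v/ → [v] (total assimilation)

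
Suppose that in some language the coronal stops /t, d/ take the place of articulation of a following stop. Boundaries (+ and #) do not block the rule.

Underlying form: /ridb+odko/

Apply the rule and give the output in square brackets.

/d/ before /b/ (labial) → [b]
/d/ before /k/ (velar) → [g]

[ribb+ogko]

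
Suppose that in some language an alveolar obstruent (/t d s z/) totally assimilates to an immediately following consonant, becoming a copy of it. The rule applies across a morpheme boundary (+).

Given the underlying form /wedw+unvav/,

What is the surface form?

[weww+unvav]

/d/ before /w/ → [w] (total assimilation)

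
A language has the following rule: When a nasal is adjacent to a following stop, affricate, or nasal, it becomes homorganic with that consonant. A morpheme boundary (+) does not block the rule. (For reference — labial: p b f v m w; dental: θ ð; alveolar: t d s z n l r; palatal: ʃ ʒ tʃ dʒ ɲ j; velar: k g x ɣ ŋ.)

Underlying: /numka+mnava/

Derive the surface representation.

[nuŋka+nnava]

/m/ before /k/ (velar) → [ŋ]
/m/ before /n/ (alveolar) → [n]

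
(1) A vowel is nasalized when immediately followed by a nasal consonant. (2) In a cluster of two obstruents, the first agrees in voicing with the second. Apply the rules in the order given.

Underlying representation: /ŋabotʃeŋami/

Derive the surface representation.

[ŋabotʃẽŋãmi]

Rule 1: /e/ before nasal /ŋ/ → [ẽ]
Rule 1: /a/ before nasal /m/ → [ã]
After rule 1: ŋabotʃẽŋãmi
Rule 2: no segment meets the rule's conditions; no change.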